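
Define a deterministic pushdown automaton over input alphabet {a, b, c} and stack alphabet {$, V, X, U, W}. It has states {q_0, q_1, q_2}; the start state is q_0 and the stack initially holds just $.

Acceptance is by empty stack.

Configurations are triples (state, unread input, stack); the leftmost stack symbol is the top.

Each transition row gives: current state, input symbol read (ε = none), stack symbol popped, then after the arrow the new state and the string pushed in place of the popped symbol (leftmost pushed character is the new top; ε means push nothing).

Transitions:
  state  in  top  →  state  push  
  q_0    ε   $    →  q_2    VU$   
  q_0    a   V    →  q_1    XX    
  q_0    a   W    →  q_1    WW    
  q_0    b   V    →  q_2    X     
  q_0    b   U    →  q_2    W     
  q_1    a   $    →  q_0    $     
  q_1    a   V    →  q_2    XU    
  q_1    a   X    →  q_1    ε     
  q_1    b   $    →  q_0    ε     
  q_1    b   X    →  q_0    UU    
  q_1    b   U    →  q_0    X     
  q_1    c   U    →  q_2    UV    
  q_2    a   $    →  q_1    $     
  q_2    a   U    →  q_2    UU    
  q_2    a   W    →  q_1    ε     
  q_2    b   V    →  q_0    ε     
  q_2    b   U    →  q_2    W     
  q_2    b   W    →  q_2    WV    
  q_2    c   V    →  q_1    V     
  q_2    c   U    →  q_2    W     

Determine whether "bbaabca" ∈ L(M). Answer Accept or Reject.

(q_0, bbaabca, $)
  ε-move, top $: go to q_2, push VU$ → (q_2, bbaabca, VU$)
  read b, top V: go to q_0, push ε → (q_0, baabca, U$)
  read b, top U: go to q_2, push W → (q_2, aabca, W$)
  read a, top W: go to q_1, push ε → (q_1, abca, $)
  read a, top $: go to q_0, push $ → (q_0, bca, $)
  ε-move, top $: go to q_2, push VU$ → (q_2, bca, VU$)
  read b, top V: go to q_0, push ε → (q_0, ca, U$)
No transition applies at (q_0, ca, U$); input not fully consumed.

Reject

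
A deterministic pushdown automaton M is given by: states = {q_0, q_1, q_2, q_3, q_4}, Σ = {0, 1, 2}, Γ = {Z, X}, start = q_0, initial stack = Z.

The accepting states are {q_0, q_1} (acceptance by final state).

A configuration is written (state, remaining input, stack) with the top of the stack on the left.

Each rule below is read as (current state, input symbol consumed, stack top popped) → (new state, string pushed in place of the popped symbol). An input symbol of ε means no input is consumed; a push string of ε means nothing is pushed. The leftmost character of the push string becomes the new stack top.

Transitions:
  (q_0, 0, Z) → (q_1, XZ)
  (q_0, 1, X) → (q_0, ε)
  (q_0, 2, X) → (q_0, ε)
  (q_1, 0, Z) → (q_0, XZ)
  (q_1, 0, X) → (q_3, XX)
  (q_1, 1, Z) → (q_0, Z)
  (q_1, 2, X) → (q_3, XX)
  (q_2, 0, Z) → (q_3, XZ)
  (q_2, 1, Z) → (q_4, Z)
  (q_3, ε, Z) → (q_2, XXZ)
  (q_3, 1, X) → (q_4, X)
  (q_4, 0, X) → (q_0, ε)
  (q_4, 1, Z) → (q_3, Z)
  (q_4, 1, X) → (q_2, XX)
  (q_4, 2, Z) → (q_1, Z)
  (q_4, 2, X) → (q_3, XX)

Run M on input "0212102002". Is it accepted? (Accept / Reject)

(q_0, 0212102002, Z)
  read 0, top Z: go to q_1, push XZ → (q_1, 212102002, XZ)
  read 2, top X: go to q_3, push XX → (q_3, 12102002, XXZ)
  read 1, top X: go to q_4, push X → (q_4, 2102002, XXZ)
  read 2, top X: go to q_3, push XX → (q_3, 102002, XXXZ)
  read 1, top X: go to q_4, push X → (q_4, 02002, XXXZ)
  read 0, top X: go to q_0, push ε → (q_0, 2002, XXZ)
  read 2, top X: go to q_0, push ε → (q_0, 002, XZ)
No transition applies at (q_0, 002, XZ); input not fully consumed.

Reject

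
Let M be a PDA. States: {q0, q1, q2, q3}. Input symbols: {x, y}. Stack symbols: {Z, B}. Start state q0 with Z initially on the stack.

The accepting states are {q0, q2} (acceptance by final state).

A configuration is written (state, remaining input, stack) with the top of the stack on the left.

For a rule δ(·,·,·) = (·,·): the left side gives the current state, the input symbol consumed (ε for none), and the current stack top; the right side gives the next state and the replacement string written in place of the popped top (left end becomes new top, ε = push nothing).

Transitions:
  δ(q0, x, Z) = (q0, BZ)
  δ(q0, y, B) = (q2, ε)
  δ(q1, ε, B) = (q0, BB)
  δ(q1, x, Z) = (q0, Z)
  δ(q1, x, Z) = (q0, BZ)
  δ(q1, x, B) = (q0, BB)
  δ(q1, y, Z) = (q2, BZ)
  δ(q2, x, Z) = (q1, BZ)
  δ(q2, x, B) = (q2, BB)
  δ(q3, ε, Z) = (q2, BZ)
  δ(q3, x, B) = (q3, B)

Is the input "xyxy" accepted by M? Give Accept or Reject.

One accepting computation: (q0, xyxy, Z) ⊢ (q0, yxy, BZ) ⊢ (q2, xy, Z) ⊢ (q1, y, BZ) ⊢ (q0, y, BBZ) ⊢ (q2, ε, BZ)
All input consumed and state q2 ∈ F.

Accept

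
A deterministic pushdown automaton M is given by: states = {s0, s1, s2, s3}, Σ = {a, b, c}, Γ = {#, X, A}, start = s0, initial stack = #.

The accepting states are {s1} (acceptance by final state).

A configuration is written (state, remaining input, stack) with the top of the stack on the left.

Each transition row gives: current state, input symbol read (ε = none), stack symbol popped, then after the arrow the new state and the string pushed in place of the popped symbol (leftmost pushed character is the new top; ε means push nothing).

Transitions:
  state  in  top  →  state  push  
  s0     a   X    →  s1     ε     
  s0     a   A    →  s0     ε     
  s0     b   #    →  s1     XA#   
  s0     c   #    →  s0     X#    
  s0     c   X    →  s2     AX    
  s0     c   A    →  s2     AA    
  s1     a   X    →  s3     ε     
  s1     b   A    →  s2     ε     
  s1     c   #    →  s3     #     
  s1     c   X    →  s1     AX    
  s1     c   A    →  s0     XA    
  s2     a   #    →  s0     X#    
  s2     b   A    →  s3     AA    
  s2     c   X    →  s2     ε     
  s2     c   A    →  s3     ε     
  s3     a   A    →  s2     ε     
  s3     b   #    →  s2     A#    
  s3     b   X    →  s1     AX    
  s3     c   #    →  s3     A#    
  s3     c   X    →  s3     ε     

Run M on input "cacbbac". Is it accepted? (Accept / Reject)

(s0, cacbbac, #) ⊢ (s0, acbbac, X#) ⊢ (s1, cbbac, #) ⊢ (s3, bbac, #) ⊢ (s2, bac, A#) ⊢ (s3, ac, AA#) ⊢ (s2, c, A#) ⊢ (s3, ε, #)
All input consumed; state s3 ∉ F and no further ε-move applies.

Reject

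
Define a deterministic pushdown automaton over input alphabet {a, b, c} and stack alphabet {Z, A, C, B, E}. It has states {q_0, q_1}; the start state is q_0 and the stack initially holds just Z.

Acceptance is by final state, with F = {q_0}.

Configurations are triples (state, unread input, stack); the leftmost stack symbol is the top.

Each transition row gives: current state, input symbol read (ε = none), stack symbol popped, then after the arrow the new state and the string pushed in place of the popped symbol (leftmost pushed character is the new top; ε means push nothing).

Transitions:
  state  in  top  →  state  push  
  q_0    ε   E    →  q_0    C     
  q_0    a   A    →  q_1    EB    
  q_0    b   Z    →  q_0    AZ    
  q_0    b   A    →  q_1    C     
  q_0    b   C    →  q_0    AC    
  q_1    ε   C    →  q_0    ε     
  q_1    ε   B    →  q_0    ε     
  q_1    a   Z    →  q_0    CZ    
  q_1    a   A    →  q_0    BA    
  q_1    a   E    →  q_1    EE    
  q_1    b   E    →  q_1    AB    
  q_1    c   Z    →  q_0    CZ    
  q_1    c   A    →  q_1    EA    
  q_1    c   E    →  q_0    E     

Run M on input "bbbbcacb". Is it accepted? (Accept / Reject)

Reject

(q_0, bbbbcacb, Z)
  read b, top Z: go to q_0, push AZ → (q_0, bbbcacb, AZ)
  read b, top A: go to q_1, push C → (q_1, bbcacb, CZ)
  ε-move, top C: go to q_0, push ε → (q_0, bbcacb, Z)
  read b, top Z: go to q_0, push AZ → (q_0, bcacb, AZ)
  read b, top A: go to q_1, push C → (q_1, cacb, CZ)
  ε-move, top C: go to q_0, push ε → (q_0, cacb, Z)
No transition applies at (q_0, cacb, Z); input not fully consumed.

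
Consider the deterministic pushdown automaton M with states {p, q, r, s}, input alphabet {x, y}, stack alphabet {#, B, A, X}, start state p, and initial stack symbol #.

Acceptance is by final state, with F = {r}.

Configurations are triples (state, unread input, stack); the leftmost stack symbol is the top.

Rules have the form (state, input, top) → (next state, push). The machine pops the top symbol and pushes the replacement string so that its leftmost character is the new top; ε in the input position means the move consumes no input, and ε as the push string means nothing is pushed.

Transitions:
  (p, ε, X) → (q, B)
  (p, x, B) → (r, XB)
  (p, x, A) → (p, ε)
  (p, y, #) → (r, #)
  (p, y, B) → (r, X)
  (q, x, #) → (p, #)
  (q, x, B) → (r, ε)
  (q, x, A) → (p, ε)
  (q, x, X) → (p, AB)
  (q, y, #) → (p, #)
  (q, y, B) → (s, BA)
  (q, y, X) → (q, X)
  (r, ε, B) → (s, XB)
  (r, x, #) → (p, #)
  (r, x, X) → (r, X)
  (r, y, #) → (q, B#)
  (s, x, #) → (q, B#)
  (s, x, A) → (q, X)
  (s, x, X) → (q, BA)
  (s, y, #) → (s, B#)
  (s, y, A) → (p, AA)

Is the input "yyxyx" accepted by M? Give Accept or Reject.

Accept

(p, yyxyx, #) ⊢ (r, yxyx, #) ⊢ (q, xyx, B#) ⊢ (r, yx, #) ⊢ (q, x, B#) ⊢ (r, ε, #)
All input consumed; state r ∈ F.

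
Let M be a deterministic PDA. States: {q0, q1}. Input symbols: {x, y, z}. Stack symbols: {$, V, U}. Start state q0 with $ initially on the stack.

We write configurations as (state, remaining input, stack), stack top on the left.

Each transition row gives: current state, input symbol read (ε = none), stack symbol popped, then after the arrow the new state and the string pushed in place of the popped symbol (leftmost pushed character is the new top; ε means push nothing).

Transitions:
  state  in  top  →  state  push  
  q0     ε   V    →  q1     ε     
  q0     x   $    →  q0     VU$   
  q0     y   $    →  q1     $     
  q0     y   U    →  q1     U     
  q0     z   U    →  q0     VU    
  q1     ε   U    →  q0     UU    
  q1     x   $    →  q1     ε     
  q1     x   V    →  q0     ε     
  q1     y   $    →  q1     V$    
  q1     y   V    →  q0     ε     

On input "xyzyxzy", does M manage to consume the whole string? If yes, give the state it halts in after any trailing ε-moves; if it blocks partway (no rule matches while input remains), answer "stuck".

stuck

(q0, xyzyxzy, $)
  read x, top $: go to q0, push VU$ → (q0, yzyxzy, VU$)
  ε-move, top V: go to q1, push ε → (q1, yzyxzy, U$)
  ε-move, top U: go to q0, push UU → (q0, yzyxzy, UU$)
  read y, top U: go to q1, push U → (q1, zyxzy, UU$)
  ε-move, top U: go to q0, push UU → (q0, zyxzy, UUU$)
  read z, top U: go to q0, push VU → (q0, yxzy, VUUU$)
  ε-move, top V: go to q1, push ε → (q1, yxzy, UUU$)
  ε-move, top U: go to q0, push UU → (q0, yxzy, UUUU$)
  read y, top U: go to q1, push U → (q1, xzy, UUUU$)
  ε-move, top U: go to q0, push UU → (q0, xzy, UUUUU$)
No transition for (q0, x, top U); M blocks with input xzy remaining.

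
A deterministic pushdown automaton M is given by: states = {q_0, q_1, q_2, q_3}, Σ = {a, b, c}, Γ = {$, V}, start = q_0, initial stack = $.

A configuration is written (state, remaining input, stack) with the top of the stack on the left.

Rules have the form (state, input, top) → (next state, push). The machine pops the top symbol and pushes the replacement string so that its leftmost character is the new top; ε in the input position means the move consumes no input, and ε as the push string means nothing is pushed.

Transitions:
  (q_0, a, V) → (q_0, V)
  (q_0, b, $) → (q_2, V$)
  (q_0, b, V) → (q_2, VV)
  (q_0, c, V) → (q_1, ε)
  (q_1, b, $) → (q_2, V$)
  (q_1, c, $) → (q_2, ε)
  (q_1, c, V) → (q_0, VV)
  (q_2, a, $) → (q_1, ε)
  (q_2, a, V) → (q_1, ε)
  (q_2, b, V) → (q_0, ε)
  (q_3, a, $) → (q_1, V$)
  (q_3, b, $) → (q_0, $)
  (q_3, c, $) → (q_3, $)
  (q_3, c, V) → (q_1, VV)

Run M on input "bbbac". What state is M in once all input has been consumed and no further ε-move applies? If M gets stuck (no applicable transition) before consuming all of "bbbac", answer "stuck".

(q_0, bbbac, $) ⊢ (q_2, bbac, V$) ⊢ (q_0, bac, $) ⊢ (q_2, ac, V$) ⊢ (q_1, c, $) ⊢ (q_2, ε, ε)
All input consumed; M is in state q_2.

q_2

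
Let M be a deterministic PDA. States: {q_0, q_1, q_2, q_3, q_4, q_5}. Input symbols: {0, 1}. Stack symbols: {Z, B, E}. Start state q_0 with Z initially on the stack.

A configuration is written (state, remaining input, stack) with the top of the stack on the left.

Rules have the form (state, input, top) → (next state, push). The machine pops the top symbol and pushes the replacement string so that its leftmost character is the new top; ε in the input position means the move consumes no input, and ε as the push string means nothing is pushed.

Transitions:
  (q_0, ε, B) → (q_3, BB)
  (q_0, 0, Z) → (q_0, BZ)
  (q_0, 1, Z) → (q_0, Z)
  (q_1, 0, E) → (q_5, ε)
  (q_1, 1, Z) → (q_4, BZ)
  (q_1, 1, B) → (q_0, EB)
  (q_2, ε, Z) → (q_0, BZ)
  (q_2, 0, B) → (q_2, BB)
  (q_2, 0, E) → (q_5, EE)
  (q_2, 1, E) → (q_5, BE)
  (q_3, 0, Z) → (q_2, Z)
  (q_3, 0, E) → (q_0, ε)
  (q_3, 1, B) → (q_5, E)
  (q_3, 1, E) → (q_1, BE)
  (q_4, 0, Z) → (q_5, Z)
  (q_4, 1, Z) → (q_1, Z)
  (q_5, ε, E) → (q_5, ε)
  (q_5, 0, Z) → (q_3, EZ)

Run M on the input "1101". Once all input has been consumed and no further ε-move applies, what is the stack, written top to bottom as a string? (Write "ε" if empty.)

BZ

(q_0, 1101, Z)
  read 1, top Z: go to q_0, push Z → (q_0, 101, Z)
  read 1, top Z: go to q_0, push Z → (q_0, 01, Z)
  read 0, top Z: go to q_0, push BZ → (q_0, 1, BZ)
  ε-move, top B: go to q_3, push BB → (q_3, 1, BBZ)
  read 1, top B: go to q_5, push E → (q_5, ε, EBZ)
  ε-move, top E: go to q_5, push ε → (q_5, ε, BZ)
All input consumed in state q_5 with stack BZ.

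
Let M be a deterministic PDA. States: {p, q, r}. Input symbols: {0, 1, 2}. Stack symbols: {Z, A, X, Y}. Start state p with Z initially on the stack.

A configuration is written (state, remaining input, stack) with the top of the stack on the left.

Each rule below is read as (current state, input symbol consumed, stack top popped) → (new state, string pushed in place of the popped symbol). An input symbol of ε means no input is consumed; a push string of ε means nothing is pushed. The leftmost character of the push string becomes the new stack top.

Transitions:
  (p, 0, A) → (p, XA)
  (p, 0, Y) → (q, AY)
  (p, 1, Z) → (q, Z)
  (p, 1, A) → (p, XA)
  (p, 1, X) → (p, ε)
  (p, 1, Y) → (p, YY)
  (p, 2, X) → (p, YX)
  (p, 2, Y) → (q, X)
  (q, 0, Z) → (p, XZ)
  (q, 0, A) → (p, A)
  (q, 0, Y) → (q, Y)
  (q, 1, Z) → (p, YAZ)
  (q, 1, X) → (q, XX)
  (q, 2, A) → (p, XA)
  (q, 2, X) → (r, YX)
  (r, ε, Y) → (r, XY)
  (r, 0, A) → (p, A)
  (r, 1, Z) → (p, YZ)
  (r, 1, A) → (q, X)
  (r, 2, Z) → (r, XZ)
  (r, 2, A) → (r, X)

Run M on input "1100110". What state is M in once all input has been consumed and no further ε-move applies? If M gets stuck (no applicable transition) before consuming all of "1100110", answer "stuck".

(p, 1100110, Z) ⊢ (q, 100110, Z) ⊢ (p, 00110, YAZ) ⊢ (q, 0110, AYAZ) ⊢ (p, 110, AYAZ) ⊢ (p, 10, XAYAZ) ⊢ (p, 0, AYAZ) ⊢ (p, ε, XAYAZ)
All input consumed; M is in state p.

p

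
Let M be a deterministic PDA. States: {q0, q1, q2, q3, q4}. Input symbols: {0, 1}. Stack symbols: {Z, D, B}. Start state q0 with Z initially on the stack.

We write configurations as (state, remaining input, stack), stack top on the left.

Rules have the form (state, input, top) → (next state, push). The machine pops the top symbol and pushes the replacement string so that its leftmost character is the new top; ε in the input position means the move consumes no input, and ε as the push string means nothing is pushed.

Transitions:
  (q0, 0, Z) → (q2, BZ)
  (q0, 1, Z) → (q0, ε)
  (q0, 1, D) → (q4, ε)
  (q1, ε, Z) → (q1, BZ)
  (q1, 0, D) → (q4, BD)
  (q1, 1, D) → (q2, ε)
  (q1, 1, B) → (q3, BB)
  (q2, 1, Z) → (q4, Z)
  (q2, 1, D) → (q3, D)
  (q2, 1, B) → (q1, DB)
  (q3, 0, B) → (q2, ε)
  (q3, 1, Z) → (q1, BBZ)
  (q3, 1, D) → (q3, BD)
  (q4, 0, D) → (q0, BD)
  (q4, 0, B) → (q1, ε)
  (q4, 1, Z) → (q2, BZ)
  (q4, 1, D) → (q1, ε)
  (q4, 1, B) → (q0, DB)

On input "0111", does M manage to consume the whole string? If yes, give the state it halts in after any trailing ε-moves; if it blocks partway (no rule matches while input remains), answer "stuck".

(q0, 0111, Z)
  read 0, top Z: go to q2, push BZ → (q2, 111, BZ)
  read 1, top B: go to q1, push DB → (q1, 11, DBZ)
  read 1, top D: go to q2, push ε → (q2, 1, BZ)
  read 1, top B: go to q1, push DB → (q1, ε, DBZ)
All input consumed; M is in state q1.

q1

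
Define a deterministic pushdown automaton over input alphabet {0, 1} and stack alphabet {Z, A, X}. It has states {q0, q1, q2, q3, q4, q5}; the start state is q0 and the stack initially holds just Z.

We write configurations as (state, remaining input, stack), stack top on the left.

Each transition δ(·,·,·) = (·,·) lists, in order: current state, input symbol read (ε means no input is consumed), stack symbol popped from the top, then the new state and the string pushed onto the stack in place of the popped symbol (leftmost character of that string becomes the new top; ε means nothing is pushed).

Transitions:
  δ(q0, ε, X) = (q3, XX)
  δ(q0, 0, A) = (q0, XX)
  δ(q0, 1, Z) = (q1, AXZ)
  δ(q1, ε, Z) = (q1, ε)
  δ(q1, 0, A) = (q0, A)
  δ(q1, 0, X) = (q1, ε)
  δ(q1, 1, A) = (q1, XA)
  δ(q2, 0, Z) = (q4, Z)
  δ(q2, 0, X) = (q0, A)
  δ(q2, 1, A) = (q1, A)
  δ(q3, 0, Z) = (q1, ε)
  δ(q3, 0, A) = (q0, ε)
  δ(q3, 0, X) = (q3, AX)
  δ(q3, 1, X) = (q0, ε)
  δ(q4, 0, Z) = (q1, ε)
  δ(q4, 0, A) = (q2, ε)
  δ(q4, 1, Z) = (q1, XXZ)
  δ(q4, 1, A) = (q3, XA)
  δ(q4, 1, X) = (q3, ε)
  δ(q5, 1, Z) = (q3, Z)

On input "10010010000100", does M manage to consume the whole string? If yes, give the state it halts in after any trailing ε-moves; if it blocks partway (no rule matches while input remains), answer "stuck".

q3

(q0, 10010010000100, Z)
  read 1, top Z: go to q1, push AXZ → (q1, 0010010000100, AXZ)
  read 0, top A: go to q0, push A → (q0, 010010000100, AXZ)
  read 0, top A: go to q0, push XX → (q0, 10010000100, XXXZ)
  ε-move, top X: go to q3, push XX → (q3, 10010000100, XXXXZ)
  read 1, top X: go to q0, push ε → (q0, 0010000100, XXXZ)
  ε-move, top X: go to q3, push XX → (q3, 0010000100, XXXXZ)
  read 0, top X: go to q3, push AX → (q3, 010000100, AXXXXZ)
  read 0, top A: go to q0, push ε → (q0, 10000100, XXXXZ)
  ε-move, top X: go to q3, push XX → (q3, 10000100, XXXXXZ)
  read 1, top X: go to q0, push ε → (q0, 0000100, XXXXZ)
  ε-move, top X: go to q3, push XX → (q3, 0000100, XXXXXZ)
  read 0, top X: go to q3, push AX → (q3, 000100, AXXXXXZ)
  read 0, top A: go to q0, push ε → (q0, 00100, XXXXXZ)
  ε-move, top X: go to q3, push XX → (q3, 00100, XXXXXXZ)
  read 0, top X: go to q3, push AX → (q3, 0100, AXXXXXXZ)
  read 0, top A: go to q0, push ε → (q0, 100, XXXXXXZ)
  ε-move, top X: go to q3, push XX → (q3, 100, XXXXXXXZ)
  read 1, top X: go to q0, push ε → (q0, 00, XXXXXXZ)
  ε-move, top X: go to q3, push XX → (q3, 00, XXXXXXXZ)
  read 0, top X: go to q3, push AX → (q3, 0, AXXXXXXXZ)
  read 0, top A: go to q0, push ε → (q0, ε, XXXXXXXZ)
  ε-move, top X: go to q3, push XX → (q3, ε, XXXXXXXXZ)
All input consumed; M is in state q3.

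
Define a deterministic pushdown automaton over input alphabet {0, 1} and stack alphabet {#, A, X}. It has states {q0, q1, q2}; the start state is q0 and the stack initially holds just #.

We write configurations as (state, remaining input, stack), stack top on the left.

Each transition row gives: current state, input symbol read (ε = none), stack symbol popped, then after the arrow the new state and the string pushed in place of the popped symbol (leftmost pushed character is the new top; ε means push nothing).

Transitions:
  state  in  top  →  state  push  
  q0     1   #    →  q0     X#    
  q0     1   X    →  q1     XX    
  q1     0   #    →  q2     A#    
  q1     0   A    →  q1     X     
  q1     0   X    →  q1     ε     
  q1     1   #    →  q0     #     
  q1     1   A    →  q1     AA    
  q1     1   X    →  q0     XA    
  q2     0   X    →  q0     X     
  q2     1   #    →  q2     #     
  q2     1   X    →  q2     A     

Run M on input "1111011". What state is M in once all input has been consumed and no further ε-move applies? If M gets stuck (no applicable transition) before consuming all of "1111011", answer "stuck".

(q0, 1111011, #)
  read 1, top #: go to q0, push X# → (q0, 111011, X#)
  read 1, top X: go to q1, push XX → (q1, 11011, XX#)
  read 1, top X: go to q0, push XA → (q0, 1011, XAX#)
  read 1, top X: go to q1, push XX → (q1, 011, XXAX#)
  read 0, top X: go to q1, push ε → (q1, 11, XAX#)
  read 1, top X: go to q0, push XA → (q0, 1, XAAX#)
  read 1, top X: go to q1, push XX → (q1, ε, XXAAX#)
All input consumed; M is in state q1.

q1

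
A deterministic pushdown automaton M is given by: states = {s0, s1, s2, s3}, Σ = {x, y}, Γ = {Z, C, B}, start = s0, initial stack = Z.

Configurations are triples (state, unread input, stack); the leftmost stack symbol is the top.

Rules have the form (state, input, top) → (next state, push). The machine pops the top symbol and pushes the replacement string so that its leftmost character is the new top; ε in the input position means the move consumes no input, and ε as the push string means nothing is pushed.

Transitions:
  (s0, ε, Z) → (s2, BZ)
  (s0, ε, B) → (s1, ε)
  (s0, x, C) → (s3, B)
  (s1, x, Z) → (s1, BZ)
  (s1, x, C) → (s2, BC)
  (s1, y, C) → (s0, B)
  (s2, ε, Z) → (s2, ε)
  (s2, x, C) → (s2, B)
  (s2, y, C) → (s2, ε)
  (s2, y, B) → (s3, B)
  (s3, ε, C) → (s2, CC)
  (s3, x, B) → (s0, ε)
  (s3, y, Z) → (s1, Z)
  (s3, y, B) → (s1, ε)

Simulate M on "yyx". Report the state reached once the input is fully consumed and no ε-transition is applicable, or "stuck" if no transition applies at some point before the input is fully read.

s1

(s0, yyx, Z) ⊢ (s2, yyx, BZ) ⊢ (s3, yx, BZ) ⊢ (s1, x, Z) ⊢ (s1, ε, BZ)
All input consumed; M is in state s1.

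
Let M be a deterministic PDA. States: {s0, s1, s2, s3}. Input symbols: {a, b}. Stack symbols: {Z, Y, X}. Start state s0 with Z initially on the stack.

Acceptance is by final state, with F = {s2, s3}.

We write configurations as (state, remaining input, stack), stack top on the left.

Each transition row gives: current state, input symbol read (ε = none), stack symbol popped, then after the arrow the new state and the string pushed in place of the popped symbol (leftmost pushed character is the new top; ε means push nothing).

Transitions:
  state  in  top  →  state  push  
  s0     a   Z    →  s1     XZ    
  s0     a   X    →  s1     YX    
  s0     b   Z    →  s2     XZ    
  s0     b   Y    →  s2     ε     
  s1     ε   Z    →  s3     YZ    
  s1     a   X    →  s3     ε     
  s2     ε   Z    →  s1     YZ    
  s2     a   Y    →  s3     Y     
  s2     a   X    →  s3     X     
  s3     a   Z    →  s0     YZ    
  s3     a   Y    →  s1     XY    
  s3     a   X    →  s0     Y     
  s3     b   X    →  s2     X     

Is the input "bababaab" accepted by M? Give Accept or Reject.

(s0, bababaab, Z)
  read b, top Z: go to s2, push XZ → (s2, ababaab, XZ)
  read a, top X: go to s3, push X → (s3, babaab, XZ)
  read b, top X: go to s2, push X → (s2, abaab, XZ)
  read a, top X: go to s3, push X → (s3, baab, XZ)
  read b, top X: go to s2, push X → (s2, aab, XZ)
  read a, top X: go to s3, push X → (s3, ab, XZ)
  read a, top X: go to s0, push Y → (s0, b, YZ)
  read b, top Y: go to s2, push ε → (s2, ε, Z)
All input consumed; state s2 ∈ F.

Accept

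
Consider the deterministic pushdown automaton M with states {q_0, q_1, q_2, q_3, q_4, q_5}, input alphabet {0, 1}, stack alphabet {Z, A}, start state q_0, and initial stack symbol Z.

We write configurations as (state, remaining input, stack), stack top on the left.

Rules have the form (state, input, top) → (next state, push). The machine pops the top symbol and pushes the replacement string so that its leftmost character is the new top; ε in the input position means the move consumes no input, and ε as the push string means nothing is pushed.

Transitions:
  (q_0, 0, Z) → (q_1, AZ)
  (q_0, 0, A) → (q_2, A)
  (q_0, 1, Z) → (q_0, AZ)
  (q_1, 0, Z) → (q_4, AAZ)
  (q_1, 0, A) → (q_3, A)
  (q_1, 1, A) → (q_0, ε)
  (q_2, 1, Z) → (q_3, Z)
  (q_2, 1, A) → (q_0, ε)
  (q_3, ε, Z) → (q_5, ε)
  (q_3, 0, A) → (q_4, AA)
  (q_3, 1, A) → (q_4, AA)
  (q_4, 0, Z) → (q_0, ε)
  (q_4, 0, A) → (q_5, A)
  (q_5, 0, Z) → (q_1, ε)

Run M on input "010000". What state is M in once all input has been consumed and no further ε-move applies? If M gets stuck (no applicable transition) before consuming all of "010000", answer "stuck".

q_5

(q_0, 010000, Z)
  read 0, top Z: go to q_1, push AZ → (q_1, 10000, AZ)
  read 1, top A: go to q_0, push ε → (q_0, 0000, Z)
  read 0, top Z: go to q_1, push AZ → (q_1, 000, AZ)
  read 0, top A: go to q_3, push A → (q_3, 00, AZ)
  read 0, top A: go to q_4, push AA → (q_4, 0, AAZ)
  read 0, top A: go to q_5, push A → (q_5, ε, AAZ)
All input consumed; M is in state q_5.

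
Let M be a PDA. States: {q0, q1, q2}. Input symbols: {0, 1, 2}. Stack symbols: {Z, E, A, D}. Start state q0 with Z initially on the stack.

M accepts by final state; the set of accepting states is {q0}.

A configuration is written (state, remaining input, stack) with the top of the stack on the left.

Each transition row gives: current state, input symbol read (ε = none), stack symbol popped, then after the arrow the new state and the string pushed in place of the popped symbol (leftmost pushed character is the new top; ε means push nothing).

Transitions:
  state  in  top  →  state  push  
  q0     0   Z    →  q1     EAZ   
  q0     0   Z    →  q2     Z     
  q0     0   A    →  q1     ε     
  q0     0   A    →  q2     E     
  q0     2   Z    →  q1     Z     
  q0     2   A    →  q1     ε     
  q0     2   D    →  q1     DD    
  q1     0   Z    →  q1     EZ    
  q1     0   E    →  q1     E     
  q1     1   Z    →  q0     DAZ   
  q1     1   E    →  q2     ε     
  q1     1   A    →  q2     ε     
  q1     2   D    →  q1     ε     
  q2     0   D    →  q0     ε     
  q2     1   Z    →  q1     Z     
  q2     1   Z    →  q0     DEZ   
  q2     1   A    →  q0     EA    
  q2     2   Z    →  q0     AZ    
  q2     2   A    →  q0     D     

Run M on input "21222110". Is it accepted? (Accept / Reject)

No computation consumes all input and reaches a final state.

Reject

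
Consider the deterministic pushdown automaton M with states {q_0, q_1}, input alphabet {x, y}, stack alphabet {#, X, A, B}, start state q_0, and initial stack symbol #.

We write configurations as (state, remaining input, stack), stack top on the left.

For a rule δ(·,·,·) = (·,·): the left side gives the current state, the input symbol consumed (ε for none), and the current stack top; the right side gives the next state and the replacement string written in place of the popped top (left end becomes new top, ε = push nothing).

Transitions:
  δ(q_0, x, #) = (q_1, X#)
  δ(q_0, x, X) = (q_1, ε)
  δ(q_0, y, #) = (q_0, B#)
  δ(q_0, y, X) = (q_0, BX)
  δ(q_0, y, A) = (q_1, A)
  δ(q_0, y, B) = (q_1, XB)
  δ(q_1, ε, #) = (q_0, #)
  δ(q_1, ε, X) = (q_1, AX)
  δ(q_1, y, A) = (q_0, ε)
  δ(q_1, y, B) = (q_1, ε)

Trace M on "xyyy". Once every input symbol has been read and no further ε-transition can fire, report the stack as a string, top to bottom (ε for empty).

(q_0, xyyy, #) ⊢ (q_1, yyy, X#) ⊢ (q_1, yyy, AX#) ⊢ (q_0, yy, X#) ⊢ (q_0, y, BX#) ⊢ (q_1, ε, XBX#) ⊢ (q_1, ε, AXBX#)
All input consumed in state q_1 with stack AXBX#.

AXBX#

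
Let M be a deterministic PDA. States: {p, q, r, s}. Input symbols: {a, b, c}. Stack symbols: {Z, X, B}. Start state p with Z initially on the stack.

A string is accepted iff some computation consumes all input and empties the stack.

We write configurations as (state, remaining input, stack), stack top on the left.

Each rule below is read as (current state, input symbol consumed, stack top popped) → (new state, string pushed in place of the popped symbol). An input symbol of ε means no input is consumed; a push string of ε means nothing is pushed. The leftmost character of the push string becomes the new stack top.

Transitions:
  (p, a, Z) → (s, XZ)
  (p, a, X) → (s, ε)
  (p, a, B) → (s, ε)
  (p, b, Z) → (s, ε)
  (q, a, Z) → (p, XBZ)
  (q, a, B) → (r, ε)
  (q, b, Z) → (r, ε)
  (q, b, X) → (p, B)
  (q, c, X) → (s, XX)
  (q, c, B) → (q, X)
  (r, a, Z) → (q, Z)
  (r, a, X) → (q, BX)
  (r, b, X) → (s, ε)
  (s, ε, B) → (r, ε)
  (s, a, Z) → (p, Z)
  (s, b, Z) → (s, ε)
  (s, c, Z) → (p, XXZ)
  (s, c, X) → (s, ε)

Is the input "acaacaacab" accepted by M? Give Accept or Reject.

(p, acaacaacab, Z)
  read a, top Z: go to s, push XZ → (s, caacaacab, XZ)
  read c, top X: go to s, push ε → (s, aacaacab, Z)
  read a, top Z: go to p, push Z → (p, acaacab, Z)
  read a, top Z: go to s, push XZ → (s, caacab, XZ)
  read c, top X: go to s, push ε → (s, aacab, Z)
  read a, top Z: go to p, push Z → (p, acab, Z)
  read a, top Z: go to s, push XZ → (s, cab, XZ)
  read c, top X: go to s, push ε → (s, ab, Z)
  read a, top Z: go to p, push Z → (p, b, Z)
  read b, top Z: go to s, push ε → (s, ε, ε)
All input consumed and the stack is empty.

Accept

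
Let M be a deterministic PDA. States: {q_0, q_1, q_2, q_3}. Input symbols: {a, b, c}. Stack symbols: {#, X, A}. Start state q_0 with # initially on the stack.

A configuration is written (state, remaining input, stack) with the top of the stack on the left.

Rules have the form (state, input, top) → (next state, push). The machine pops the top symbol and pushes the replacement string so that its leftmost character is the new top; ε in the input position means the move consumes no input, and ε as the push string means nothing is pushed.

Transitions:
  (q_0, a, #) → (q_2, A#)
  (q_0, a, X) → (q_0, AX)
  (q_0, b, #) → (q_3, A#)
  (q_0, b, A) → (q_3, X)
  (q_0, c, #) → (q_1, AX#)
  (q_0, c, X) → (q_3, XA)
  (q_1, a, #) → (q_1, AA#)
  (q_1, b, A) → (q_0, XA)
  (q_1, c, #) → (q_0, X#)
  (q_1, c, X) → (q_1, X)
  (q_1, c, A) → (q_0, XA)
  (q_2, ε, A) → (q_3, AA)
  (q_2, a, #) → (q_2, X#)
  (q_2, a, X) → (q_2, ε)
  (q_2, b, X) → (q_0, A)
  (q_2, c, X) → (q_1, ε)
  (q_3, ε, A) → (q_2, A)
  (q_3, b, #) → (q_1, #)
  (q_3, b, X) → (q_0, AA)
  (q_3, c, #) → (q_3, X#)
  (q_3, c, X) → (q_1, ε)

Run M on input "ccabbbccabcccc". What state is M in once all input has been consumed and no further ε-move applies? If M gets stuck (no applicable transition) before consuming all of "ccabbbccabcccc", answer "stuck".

q_1

(q_0, ccabbbccabcccc, #)
  read c, top #: go to q_1, push AX# → (q_1, cabbbccabcccc, AX#)
  read c, top A: go to q_0, push XA → (q_0, abbbccabcccc, XAX#)
  read a, top X: go to q_0, push AX → (q_0, bbbccabcccc, AXAX#)
  read b, top A: go to q_3, push X → (q_3, bbccabcccc, XXAX#)
  read b, top X: go to q_0, push AA → (q_0, bccabcccc, AAXAX#)
  read b, top A: go to q_3, push X → (q_3, ccabcccc, XAXAX#)
  read c, top X: go to q_1, push ε → (q_1, cabcccc, AXAX#)
  read c, top A: go to q_0, push XA → (q_0, abcccc, XAXAX#)
  read a, top X: go to q_0, push AX → (q_0, bcccc, AXAXAX#)
  read b, top A: go to q_3, push X → (q_3, cccc, XXAXAX#)
  read c, top X: go to q_1, push ε → (q_1, ccc, XAXAX#)
  read c, top X: go to q_1, push X → (q_1, cc, XAXAX#)
  read c, top X: go to q_1, push X → (q_1, c, XAXAX#)
  read c, top X: go to q_1, push X → (q_1, ε, XAXAX#)
All input consumed; M is in state q_1.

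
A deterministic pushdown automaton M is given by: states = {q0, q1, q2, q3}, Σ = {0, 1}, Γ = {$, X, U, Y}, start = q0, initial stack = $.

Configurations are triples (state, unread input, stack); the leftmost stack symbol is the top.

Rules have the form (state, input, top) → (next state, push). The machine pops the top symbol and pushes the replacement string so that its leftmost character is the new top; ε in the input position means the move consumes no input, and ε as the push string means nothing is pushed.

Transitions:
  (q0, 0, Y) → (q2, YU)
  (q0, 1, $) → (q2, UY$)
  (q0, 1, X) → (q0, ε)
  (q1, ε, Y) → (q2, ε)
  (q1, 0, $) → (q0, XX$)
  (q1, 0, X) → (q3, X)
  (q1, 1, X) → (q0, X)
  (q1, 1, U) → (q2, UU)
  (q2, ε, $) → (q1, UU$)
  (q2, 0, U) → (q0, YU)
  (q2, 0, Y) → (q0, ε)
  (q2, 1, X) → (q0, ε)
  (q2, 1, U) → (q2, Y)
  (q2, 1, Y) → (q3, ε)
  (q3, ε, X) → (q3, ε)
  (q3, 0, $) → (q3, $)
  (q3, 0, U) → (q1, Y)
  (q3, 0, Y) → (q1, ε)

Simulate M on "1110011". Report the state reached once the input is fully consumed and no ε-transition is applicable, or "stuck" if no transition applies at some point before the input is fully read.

(q0, 1110011, $)
  read 1, top $: go to q2, push UY$ → (q2, 110011, UY$)
  read 1, top U: go to q2, push Y → (q2, 10011, YY$)
  read 1, top Y: go to q3, push ε → (q3, 0011, Y$)
  read 0, top Y: go to q1, push ε → (q1, 011, $)
  read 0, top $: go to q0, push XX$ → (q0, 11, XX$)
  read 1, top X: go to q0, push ε → (q0, 1, X$)
  read 1, top X: go to q0, push ε → (q0, ε, $)
All input consumed; M is in state q0.

q0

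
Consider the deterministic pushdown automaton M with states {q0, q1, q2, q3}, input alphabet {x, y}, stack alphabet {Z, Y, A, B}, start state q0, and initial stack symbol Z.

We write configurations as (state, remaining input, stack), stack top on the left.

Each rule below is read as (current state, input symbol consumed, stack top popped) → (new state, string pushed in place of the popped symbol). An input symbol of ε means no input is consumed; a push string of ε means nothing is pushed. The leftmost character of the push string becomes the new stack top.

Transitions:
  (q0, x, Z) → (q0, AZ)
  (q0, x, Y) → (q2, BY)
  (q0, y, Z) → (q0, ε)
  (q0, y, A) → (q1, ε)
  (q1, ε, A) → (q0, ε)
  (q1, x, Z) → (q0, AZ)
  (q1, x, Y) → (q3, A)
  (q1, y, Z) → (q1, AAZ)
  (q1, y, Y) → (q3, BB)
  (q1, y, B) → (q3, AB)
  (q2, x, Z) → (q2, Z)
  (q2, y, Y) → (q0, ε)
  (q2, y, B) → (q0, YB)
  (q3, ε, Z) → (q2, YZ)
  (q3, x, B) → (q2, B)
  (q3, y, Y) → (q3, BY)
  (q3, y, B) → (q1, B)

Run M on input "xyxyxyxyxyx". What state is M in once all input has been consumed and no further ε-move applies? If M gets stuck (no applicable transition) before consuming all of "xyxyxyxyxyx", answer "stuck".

q0

(q0, xyxyxyxyxyx, Z) ⊢ (q0, yxyxyxyxyx, AZ) ⊢ (q1, xyxyxyxyx, Z) ⊢ (q0, yxyxyxyx, AZ) ⊢ (q1, xyxyxyx, Z) ⊢ (q0, yxyxyx, AZ) ⊢ (q1, xyxyx, Z) ⊢ (q0, yxyx, AZ) ⊢ (q1, xyx, Z) ⊢ (q0, yx, AZ) ⊢ (q1, x, Z) ⊢ (q0, ε, AZ)
All input consumed; M is in state q0.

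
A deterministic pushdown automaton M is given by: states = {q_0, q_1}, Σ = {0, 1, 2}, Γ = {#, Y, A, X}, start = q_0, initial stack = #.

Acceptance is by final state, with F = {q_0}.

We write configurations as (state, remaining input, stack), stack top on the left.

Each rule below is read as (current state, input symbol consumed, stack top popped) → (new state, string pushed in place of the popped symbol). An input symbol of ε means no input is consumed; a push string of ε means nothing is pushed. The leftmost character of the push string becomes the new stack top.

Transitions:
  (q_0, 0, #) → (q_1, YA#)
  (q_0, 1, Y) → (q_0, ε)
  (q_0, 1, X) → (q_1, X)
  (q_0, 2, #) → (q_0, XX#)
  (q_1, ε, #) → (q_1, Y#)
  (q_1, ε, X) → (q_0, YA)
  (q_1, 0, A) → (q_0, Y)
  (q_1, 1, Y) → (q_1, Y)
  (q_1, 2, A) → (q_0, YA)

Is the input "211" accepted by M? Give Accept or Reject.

(q_0, 211, #) ⊢ (q_0, 11, XX#) ⊢ (q_1, 1, XX#) ⊢ (q_0, 1, YAX#) ⊢ (q_0, ε, AX#)
All input consumed; state q_0 ∈ F.

Accept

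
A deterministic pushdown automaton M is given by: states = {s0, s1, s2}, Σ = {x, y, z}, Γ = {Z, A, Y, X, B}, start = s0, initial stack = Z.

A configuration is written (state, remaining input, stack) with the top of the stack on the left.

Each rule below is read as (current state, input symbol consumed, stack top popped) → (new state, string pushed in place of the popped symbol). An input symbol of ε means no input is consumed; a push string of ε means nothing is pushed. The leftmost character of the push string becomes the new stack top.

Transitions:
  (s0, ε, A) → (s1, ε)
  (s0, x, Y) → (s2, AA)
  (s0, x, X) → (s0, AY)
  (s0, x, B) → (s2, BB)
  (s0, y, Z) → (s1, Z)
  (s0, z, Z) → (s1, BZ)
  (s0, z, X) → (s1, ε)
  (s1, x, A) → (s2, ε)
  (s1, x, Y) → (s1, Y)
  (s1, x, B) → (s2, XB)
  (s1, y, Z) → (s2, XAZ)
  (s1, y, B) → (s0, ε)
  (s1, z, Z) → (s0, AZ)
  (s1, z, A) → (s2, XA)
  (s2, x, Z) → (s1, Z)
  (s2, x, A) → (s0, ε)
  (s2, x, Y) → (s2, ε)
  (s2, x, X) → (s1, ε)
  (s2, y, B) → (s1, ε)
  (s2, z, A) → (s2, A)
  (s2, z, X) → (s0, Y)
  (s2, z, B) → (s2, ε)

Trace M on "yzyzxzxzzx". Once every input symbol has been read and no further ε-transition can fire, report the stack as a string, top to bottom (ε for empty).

AAAZ

(s0, yzyzxzxzzx, Z)
  read y, top Z: go to s1, push Z → (s1, zyzxzxzzx, Z)
  read z, top Z: go to s0, push AZ → (s0, yzxzxzzx, AZ)
  ε-move, top A: go to s1, push ε → (s1, yzxzxzzx, Z)
  read y, top Z: go to s2, push XAZ → (s2, zxzxzzx, XAZ)
  read z, top X: go to s0, push Y → (s0, xzxzzx, YAZ)
  read x, top Y: go to s2, push AA → (s2, zxzzx, AAAZ)
  read z, top A: go to s2, push A → (s2, xzzx, AAAZ)
  read x, top A: go to s0, push ε → (s0, zzx, AAZ)
  ε-move, top A: go to s1, push ε → (s1, zzx, AZ)
  read z, top A: go to s2, push XA → (s2, zx, XAZ)
  read z, top X: go to s0, push Y → (s0, x, YAZ)
  read x, top Y: go to s2, push AA → (s2, ε, AAAZ)
All input consumed in state s2 with stack AAAZ.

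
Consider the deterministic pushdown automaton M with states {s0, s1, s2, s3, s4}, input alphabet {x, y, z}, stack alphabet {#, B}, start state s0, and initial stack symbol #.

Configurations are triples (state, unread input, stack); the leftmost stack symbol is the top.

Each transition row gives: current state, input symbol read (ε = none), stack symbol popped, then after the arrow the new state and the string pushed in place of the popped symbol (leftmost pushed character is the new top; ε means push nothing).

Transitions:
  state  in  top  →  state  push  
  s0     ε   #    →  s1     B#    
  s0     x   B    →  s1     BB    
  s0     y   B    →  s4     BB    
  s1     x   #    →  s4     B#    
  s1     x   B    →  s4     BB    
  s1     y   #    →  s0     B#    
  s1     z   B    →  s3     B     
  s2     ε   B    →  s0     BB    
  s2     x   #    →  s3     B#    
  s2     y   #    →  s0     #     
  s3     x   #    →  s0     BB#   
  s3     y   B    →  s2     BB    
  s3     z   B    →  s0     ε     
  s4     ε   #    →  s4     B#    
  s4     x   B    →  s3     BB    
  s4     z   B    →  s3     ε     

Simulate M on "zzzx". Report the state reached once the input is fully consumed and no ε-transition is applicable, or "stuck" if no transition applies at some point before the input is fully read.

stuck

(s0, zzzx, #)
  ε-move, top #: go to s1, push B# → (s1, zzzx, B#)
  read z, top B: go to s3, push B → (s3, zzx, B#)
  read z, top B: go to s0, push ε → (s0, zx, #)
  ε-move, top #: go to s1, push B# → (s1, zx, B#)
  read z, top B: go to s3, push B → (s3, x, B#)
No transition for (s3, x, top B); M blocks with input x remaining.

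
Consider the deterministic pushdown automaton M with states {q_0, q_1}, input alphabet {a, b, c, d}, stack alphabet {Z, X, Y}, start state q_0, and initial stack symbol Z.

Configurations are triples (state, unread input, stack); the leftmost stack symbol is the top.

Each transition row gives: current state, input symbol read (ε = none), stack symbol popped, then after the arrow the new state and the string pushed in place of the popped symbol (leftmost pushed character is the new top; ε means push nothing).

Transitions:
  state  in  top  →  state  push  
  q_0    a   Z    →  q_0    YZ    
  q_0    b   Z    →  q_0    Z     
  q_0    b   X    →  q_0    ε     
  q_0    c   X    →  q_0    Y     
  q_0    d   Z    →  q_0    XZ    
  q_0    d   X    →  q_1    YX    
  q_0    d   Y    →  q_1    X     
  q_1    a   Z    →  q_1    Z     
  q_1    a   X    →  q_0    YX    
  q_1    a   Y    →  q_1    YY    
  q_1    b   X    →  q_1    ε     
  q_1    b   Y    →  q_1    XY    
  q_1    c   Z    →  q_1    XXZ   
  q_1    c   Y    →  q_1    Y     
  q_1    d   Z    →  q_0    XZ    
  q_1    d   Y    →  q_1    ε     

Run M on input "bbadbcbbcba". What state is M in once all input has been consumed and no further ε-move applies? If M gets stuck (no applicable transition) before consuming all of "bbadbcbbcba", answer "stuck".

q_0

(q_0, bbadbcbbcba, Z)
  read b, top Z: go to q_0, push Z → (q_0, badbcbbcba, Z)
  read b, top Z: go to q_0, push Z → (q_0, adbcbbcba, Z)
  read a, top Z: go to q_0, push YZ → (q_0, dbcbbcba, YZ)
  read d, top Y: go to q_1, push X → (q_1, bcbbcba, XZ)
  read b, top X: go to q_1, push ε → (q_1, cbbcba, Z)
  read c, top Z: go to q_1, push XXZ → (q_1, bbcba, XXZ)
  read b, top X: go to q_1, push ε → (q_1, bcba, XZ)
  read b, top X: go to q_1, push ε → (q_1, cba, Z)
  read c, top Z: go to q_1, push XXZ → (q_1, ba, XXZ)
  read b, top X: go to q_1, push ε → (q_1, a, XZ)
  read a, top X: go to q_0, push YX → (q_0, ε, YXZ)
All input consumed; M is in state q_0.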